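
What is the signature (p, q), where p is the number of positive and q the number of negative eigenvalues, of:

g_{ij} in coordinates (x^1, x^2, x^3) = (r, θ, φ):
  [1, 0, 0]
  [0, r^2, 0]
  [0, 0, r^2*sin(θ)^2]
The metric is diagonal, so its eigenvalues are the diagonal entries: 1, r^2, r^2*sin(θ)^2 (at a generic point, where coordinate-dependent entries are positive).
3 positive, 0 negative.
(3, 0) - Riemannian (positive definite)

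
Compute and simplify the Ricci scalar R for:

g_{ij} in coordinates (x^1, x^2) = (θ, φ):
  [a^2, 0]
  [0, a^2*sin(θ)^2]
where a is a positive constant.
Non-zero Christoffel symbols (Γ^k_{ij} = Γ^k_{ji}):
Γ^θ_{φ φ} = -sin(2*θ)/2
Γ^φ_{θ φ} = 1/tan(θ)
Ricci tensor (R_{ij} = R^k_{ikj}): R_{θθ} = 1, R_{θφ} = 0, R_{φφ} = sin(θ)^2
Inverse metric: g^{θθ} = 1/a^2, g^{φφ} = 1/(a^2*sin(θ)^2)
R = g^{ij} R_{ij} = (1/a^2)(1) + (1/(a^2*sin(θ)^2))(sin(θ)^2) = 2/a^2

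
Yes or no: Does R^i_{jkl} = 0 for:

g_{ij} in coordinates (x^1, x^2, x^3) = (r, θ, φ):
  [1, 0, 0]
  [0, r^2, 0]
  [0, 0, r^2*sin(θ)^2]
Non-zero Christoffel symbols:
Γ^r_{θ θ} = -r
Γ^r_{φ φ} = -r*sin(θ)^2
Γ^θ_{r θ} = 1/r
Γ^θ_{φ φ} = -sin(2*θ)/2
Γ^φ_{r φ} = 1/r
Γ^φ_{θ φ} = 1/tan(θ)
Ricci tensor: R_{rr} = 0, R_{rθ} = 0, R_{rφ} = 0, R_{θθ} = 0, R_{θφ} = 0, R_{φφ} = 0
All R_{ij} vanish; in 3 dimensions the Riemann tensor is fully determined by the Ricci tensor, so R^i_{jkl} = 0: the metric is flat (curvilinear coordinates on flat space).
Yes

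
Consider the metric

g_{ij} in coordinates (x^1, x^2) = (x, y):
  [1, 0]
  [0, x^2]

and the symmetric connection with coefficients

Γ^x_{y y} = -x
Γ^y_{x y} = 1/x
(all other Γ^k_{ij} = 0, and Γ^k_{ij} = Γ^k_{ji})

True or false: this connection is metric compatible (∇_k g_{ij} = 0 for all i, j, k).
Using ∇_k g_{ij} = ∂_k g_{ij} - Γ^m_{ki} g_{mj} - Γ^m_{kj} g_{im}:
e.g. ∇_x g_{yy} = (2*x) - (x) - (x) = 0
Every component ∇_k g_{ij} vanishes: the connection is metric compatible.
True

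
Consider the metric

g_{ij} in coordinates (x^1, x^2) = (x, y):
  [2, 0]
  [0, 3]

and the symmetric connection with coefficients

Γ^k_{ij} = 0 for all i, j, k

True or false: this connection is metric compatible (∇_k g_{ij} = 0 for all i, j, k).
Using ∇_k g_{ij} = ∂_k g_{ij} - Γ^m_{ki} g_{mj} - Γ^m_{kj} g_{im}:
e.g. ∇_x g_{yy} = (0) - (0) - (0) = 0
Every component ∇_k g_{ij} vanishes: the connection is metric compatible.
True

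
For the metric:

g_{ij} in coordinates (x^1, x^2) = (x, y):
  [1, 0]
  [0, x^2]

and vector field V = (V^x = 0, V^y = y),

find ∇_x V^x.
Non-zero Christoffel symbols:
Γ^x_{y y} = -x
Γ^y_{x y} = 1/x
∇_x V^x = ∂_x V^x + Γ^x_{x j} V^j
  = (0) + (0)(0) + (0)(y)
  = 0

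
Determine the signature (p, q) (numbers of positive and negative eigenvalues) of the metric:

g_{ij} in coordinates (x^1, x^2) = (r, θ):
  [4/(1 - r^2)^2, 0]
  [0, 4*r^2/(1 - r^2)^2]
The metric is diagonal, so its eigenvalues are the diagonal entries: 4/(1 - r^2)^2, 4*r^2/(1 - r^2)^2 (at a generic point, where coordinate-dependent entries are positive).
2 positive, 0 negative.
(2, 0) - Riemannian (positive definite)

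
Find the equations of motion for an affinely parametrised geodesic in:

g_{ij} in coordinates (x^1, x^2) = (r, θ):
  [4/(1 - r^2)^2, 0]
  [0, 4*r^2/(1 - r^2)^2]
Geodesic equation: d^2x^k/dλ^2 + Γ^k_{ij} (dx^i/dλ)(dx^j/dλ) = 0.
Non-zero Christoffel symbols:
Γ^r_{r r} = 2*r/(1 - r^2)
Γ^r_{θ θ} = (r^3 + r)/(r^2 - 1)
Γ^θ_{r θ} = (-r^2 - 1)/(r^3 - r)
Substituting (the symmetric pair Γ^k_{ij}, Γ^k_{ji} combines into a factor 2):
d^2r/dλ^2 + (2*r/(1 - r^2)) (dr/dλ)^2 + ((r^3 + r)/(r^2 - 1)) (dθ/dλ)^2 = 0
d^2θ/dλ^2 + ((-2*r^2 - 2)/(r^3 - r)) (dr/dλ)(dθ/dλ) = 0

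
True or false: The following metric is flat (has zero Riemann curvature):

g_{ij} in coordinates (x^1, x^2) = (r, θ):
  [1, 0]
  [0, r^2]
Non-zero Christoffel symbols:
Γ^r_{θ θ} = -r
Γ^θ_{r θ} = 1/r
Ricci tensor: R_{rr} = 0, R_{rθ} = 0, R_{θθ} = 0
All R_{ij} vanish; in 2 dimensions the Riemann tensor is fully determined by the Ricci tensor, so R^i_{jkl} = 0: the metric is flat (curvilinear coordinates on flat space).
True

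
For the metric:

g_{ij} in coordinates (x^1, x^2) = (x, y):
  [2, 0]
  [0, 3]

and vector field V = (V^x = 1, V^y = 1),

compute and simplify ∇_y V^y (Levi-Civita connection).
All Christoffel symbols are zero.
∇_y V^y = ∂_y V^y + Γ^y_{y j} V^j
  = (0) + (0)(1) + (0)(1)
  = 0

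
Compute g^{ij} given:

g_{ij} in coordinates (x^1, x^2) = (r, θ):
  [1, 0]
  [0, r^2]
The metric is diagonal, so g^{ij} is diagonal with entries 1/g_{ii}: diag(1, 1/(r^2)).
g^{ij}:
  [1, 0]
  [0, 1/r^2]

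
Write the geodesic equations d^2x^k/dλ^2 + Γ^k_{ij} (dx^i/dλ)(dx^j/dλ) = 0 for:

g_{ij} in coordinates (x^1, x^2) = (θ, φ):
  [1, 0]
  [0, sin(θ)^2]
Geodesic equation: d^2x^k/dλ^2 + Γ^k_{ij} (dx^i/dλ)(dx^j/dλ) = 0.
Non-zero Christoffel symbols:
Γ^θ_{φ φ} = -sin(2*θ)/2
Γ^φ_{θ φ} = 1/tan(θ)
Substituting (the symmetric pair Γ^k_{ij}, Γ^k_{ji} combines into a factor 2):
d^2θ/dλ^2 - (sin(2*θ)/2) (dφ/dλ)^2 = 0
d^2φ/dλ^2 + (2/tan(θ)) (dθ/dλ)(dφ/dλ) = 0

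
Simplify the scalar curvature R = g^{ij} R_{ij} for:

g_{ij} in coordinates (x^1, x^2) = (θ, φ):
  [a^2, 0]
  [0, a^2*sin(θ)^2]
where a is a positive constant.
Non-zero Christoffel symbols (Γ^k_{ij} = Γ^k_{ji}):
Γ^θ_{φ φ} = -sin(2*θ)/2
Γ^φ_{θ φ} = 1/tan(θ)
Ricci tensor (R_{ij} = R^k_{ikj}): R_{θθ} = 1, R_{θφ} = 0, R_{φφ} = sin(θ)^2
Inverse metric: g^{θθ} = 1/a^2, g^{φφ} = 1/(a^2*sin(θ)^2)
R = g^{ij} R_{ij} = (1/a^2)(1) + (1/(a^2*sin(θ)^2))(sin(θ)^2) = 2/a^2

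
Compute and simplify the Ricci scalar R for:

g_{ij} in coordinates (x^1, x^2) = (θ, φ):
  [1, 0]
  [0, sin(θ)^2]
Non-zero Christoffel symbols (Γ^k_{ij} = Γ^k_{ji}):
Γ^θ_{φ φ} = -sin(2*θ)/2
Γ^φ_{θ φ} = 1/tan(θ)
Ricci tensor (R_{ij} = R^k_{ikj}): R_{θθ} = 1, R_{θφ} = 0, R_{φφ} = sin(θ)^2
Inverse metric: g^{θθ} = 1, g^{φφ} = 1/sin(θ)^2
R = g^{ij} R_{ij} = (1)(1) + (1/sin(θ)^2)(sin(θ)^2) = 2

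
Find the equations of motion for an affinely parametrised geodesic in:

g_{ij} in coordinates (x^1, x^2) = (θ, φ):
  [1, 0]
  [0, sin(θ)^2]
Geodesic equation: d^2x^k/dλ^2 + Γ^k_{ij} (dx^i/dλ)(dx^j/dλ) = 0.
Non-zero Christoffel symbols:
Γ^θ_{φ φ} = -sin(2*θ)/2
Γ^φ_{θ φ} = 1/tan(θ)
Substituting (the symmetric pair Γ^k_{ij}, Γ^k_{ji} combines into a factor 2):
d^2θ/dλ^2 - (sin(2*θ)/2) (dφ/dλ)^2 = 0
d^2φ/dλ^2 + (2/tan(θ)) (dθ/dλ)(dφ/dλ) = 0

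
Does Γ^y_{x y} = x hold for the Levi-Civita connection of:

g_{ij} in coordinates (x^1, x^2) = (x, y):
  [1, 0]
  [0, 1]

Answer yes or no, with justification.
Γ^y_{x y} = (1/2) g^{yy} (∂_x g_{yy} + ∂_y g_{yx} - ∂_y g_{xy}) = (1/2)(1)((0) + (0) - (0)) = 0
This differs from the proposed value x.
No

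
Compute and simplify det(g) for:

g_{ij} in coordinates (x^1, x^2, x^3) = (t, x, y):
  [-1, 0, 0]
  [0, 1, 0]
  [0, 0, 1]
Diagonal metric: det(g) = g_{11}·g_{22}·g_{33}
= (-1)·(1)·(1)
det(g) = -1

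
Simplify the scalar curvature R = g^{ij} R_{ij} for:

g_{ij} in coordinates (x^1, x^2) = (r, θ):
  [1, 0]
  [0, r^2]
Non-zero Christoffel symbols (Γ^k_{ij} = Γ^k_{ji}):
Γ^r_{θ θ} = -r
Γ^θ_{r θ} = 1/r
Ricci tensor (R_{ij} = R^k_{ikj}): R_{rr} = 0, R_{rθ} = 0, R_{θθ} = 0
Inverse metric: g^{rr} = 1, g^{θθ} = 1/r^2
R = g^{ij} R_{ij} = (1)(0) + (1/r^2)(0) = 0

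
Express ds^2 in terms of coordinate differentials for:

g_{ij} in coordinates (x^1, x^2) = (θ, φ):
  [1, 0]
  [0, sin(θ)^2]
ds^2 = g_{ij} dx^i dx^j; only the non-zero components contribute.
ds^2 = dθ^2 + sin(θ)^2 dφ^2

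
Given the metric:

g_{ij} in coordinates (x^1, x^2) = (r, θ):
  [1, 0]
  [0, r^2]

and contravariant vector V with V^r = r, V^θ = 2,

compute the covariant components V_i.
V_i = g_{ij} V^j:
V_r = (1)(r) + (0)(2) = r
V_θ = (0)(r) + (r^2)(2) = 2*r^2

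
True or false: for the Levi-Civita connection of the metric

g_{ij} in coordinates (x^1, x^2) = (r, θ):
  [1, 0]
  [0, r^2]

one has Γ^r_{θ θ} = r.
Γ^r_{θ θ} = (1/2) g^{rr} (∂_θ g_{rθ} + ∂_θ g_{rθ} - ∂_r g_{θθ}) = (1/2)(1)((0) + (0) - (2*r)) = -r
This differs from the proposed value r.
False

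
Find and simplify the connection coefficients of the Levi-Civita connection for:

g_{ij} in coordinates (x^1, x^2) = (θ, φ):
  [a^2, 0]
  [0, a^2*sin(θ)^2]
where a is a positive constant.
Using Γ^k_{ij} = (1/2) g^{km} (∂_i g_{mj} + ∂_j g_{mi} - ∂_m g_{ij}); the metric is diagonal, so only the m = k term contributes.
Non-zero symbols (using the symmetry Γ^k_{ij} = Γ^k_{ji}):
Γ^θ_{φ φ} = (1/2) g^{θθ} (∂_φ g_{θφ} + ∂_φ g_{θφ} - ∂_θ g_{φφ}) = (1/2)(1/a^2)((0) + (0) - (a^2*sin(2*θ))) = -sin(2*θ)/2
Γ^φ_{θ φ} = (1/2) g^{φφ} (∂_θ g_{φφ} + ∂_φ g_{φθ} - ∂_φ g_{θφ}) = (1/2)(1/(a^2*sin(θ)^2))((a^2*sin(2*θ)) + (0) - (0)) = 1/tan(θ)
All other Christoffel symbols are zero.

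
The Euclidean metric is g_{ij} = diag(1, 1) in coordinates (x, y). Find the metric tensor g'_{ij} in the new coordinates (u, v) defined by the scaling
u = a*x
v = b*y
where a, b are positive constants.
Invert the transformation: x = u/a, y = v/b
g'_{ij} = (∂x^k/∂x'^i)(∂x^l/∂x'^j) g_{kl}; with g_{kl} = δ_{kl} this is Σ_k (∂x^k/∂x'^i)(∂x^k/∂x'^j).
Jacobian: ∂x/∂u = 1/a, ∂x/∂v = 0, ∂y/∂u = 0, ∂y/∂v = 1/b
g'_{uu} = (1/a)(1/a) + (0)(0) = 1/a^2
g'_{uv} = (1/a)(0) + (0)(1/b) = 0
g'_{vv} = (0)(0) + (1/b)(1/b) = 1/b^2
g'_{ij} = diag(1/a^2, 1/b^2)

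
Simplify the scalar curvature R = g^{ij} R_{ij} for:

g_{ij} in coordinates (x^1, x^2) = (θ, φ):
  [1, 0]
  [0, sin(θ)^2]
Non-zero Christoffel symbols (Γ^k_{ij} = Γ^k_{ji}):
Γ^θ_{φ φ} = -sin(2*θ)/2
Γ^φ_{θ φ} = 1/tan(θ)
Ricci tensor (R_{ij} = R^k_{ikj}): R_{θθ} = 1, R_{θφ} = 0, R_{φφ} = sin(θ)^2
Inverse metric: g^{θθ} = 1, g^{φφ} = 1/sin(θ)^2
R = g^{ij} R_{ij} = (1)(1) + (1/sin(θ)^2)(sin(θ)^2) = 2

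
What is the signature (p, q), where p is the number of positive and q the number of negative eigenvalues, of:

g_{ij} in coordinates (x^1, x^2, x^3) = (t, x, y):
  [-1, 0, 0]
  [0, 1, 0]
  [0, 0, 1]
The metric is diagonal, so its eigenvalues are the diagonal entries: -1, 1, 1 (at a generic point, where coordinate-dependent entries are positive).
2 positive, 1 negative.
(2, 1) - Lorentzian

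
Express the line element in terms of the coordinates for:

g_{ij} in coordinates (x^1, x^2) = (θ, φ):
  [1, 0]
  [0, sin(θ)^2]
ds^2 = g_{ij} dx^i dx^j; only the non-zero components contribute.
ds^2 = dθ^2 + sin(θ)^2 dφ^2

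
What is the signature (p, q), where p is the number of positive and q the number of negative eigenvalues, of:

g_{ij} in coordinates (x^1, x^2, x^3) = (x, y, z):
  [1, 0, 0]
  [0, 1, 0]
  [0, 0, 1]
The metric is diagonal, so its eigenvalues are the diagonal entries: 1, 1, 1 (at a generic point, where coordinate-dependent entries are positive).
3 positive, 0 negative.
(3, 0) - Riemannian (positive definite)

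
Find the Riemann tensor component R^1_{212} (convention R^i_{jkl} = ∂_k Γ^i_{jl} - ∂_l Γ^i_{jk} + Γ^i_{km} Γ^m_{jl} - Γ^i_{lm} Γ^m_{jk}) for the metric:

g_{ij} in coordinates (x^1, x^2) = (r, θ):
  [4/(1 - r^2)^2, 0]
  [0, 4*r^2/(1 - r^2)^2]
Non-zero Christoffel symbols (Γ^k_{ij} = Γ^k_{ji}):
Γ^r_{r r} = 2*r/(1 - r^2)
Γ^r_{θ θ} = (r^3 + r)/(r^2 - 1)
Γ^θ_{r θ} = (-r^2 - 1)/(r^3 - r)
R^r_{θ r θ} = ∂_r Γ^r_{θ θ} - ∂_θ Γ^r_{θ r} + Γ^r_{r m} Γ^m_{θ θ} - Γ^r_{θ m} Γ^m_{θ r}
  = ((r^4 - 4*r^2 - 1)/(r^2 - 1)^2) - (0) + (-2*r^2*(r^2 + 1)/(r^2 - 1)^2) - (-(r^2 + 1)^2/(r^2 - 1)^2) = -4*r^2/(r^2 - 1)^2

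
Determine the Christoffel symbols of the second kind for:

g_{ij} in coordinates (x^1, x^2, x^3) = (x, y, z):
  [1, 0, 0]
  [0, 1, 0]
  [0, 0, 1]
Using Γ^k_{ij} = (1/2) g^{km} (∂_i g_{mj} + ∂_j g_{mi} - ∂_m g_{ij}); the metric is diagonal, so only the m = k term contributes.
Every metric component is constant, so all ∂_m g_{ij} = 0 and every Christoffel symbol vanishes.
All Christoffel symbols are zero.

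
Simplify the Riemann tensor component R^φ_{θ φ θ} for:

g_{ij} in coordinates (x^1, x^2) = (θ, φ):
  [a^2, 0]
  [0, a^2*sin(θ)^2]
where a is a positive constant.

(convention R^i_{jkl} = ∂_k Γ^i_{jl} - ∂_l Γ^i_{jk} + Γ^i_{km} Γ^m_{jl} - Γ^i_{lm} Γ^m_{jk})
Non-zero Christoffel symbols (Γ^k_{ij} = Γ^k_{ji}):
Γ^θ_{φ φ} = -sin(2*θ)/2
Γ^φ_{θ φ} = 1/tan(θ)
R^φ_{θ φ θ} = ∂_φ Γ^φ_{θ θ} - ∂_θ Γ^φ_{θ φ} + Γ^φ_{φ m} Γ^m_{θ θ} - Γ^φ_{θ m} Γ^m_{θ φ}
  = (0) - (-1/sin(θ)^2) + (0) - (1/tan(θ)^2) = 1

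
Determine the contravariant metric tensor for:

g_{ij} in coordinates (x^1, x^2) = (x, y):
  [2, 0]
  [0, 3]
The metric is diagonal, so g^{ij} is diagonal with entries 1/g_{ii}: diag(1/2, 1/3).
g^{ij}:
  [1/2, 0]
  [0, 1/3]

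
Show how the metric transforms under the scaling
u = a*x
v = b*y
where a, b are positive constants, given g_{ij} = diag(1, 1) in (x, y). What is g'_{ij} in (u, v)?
Invert the transformation: x = u/a, y = v/b
g'_{ij} = (∂x^k/∂x'^i)(∂x^l/∂x'^j) g_{kl}; with g_{kl} = δ_{kl} this is Σ_k (∂x^k/∂x'^i)(∂x^k/∂x'^j).
Jacobian: ∂x/∂u = 1/a, ∂x/∂v = 0, ∂y/∂u = 0, ∂y/∂v = 1/b
g'_{uu} = (1/a)(1/a) + (0)(0) = 1/a^2
g'_{uv} = (1/a)(0) + (0)(1/b) = 0
g'_{vv} = (0)(0) + (1/b)(1/b) = 1/b^2
g'_{ij} = diag(1/a^2, 1/b^2)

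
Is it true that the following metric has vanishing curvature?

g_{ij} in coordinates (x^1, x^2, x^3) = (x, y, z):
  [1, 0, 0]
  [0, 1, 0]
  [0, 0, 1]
All metric components are constant, so every Christoffel symbol vanishes and R^i_{jkl} = 0.
Yes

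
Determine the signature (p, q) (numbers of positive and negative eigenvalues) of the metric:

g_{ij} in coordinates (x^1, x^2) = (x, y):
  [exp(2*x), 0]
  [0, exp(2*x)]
The metric is diagonal, so its eigenvalues are the diagonal entries: exp(2*x), exp(2*x) (at a generic point, where coordinate-dependent entries are positive).
2 positive, 0 negative.
(2, 0) - Riemannian (positive definite)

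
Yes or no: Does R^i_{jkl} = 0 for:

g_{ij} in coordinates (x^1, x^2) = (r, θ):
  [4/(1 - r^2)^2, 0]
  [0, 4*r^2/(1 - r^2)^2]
Non-zero Christoffel symbols:
Γ^r_{r r} = 2*r/(1 - r^2)
Γ^r_{θ θ} = (r^3 + r)/(r^2 - 1)
Γ^θ_{r θ} = (-r^2 - 1)/(r^3 - r)
Ricci tensor: R_{rr} = -4/(r^2 - 1)^2, R_{rθ} = 0, R_{θθ} = -4*r^2/(r^2 - 1)^2
The Ricci tensor is non-zero, so the Riemann tensor is non-zero: not flat.
No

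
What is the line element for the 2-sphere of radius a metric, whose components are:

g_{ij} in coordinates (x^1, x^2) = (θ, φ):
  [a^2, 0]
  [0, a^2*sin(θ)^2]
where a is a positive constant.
ds^2 = g_{ij} dx^i dx^j; only the non-zero components contribute.
ds^2 = a^2 dθ^2 + a^2*sin(θ)^2 dφ^2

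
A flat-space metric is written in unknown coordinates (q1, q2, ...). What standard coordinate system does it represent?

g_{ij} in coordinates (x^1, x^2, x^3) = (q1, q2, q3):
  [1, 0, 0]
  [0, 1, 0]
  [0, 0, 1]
All components are constant and the metric is the identity, i.e. orthonormal rectilinear coordinates.
Cartesian (3D) coordinates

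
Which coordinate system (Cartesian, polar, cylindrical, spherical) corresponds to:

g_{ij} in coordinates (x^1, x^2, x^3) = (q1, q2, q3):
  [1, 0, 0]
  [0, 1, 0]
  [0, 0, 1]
All components are constant and the metric is the identity, i.e. orthonormal rectilinear coordinates.
Cartesian (3D) coordinates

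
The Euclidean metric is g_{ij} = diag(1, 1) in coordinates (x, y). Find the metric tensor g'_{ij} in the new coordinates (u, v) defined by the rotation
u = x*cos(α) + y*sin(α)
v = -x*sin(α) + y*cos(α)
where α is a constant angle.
Invert the transformation: x = u*cos(α) - v*sin(α), y = u*sin(α) + v*cos(α)
g'_{ij} = (∂x^k/∂x'^i)(∂x^l/∂x'^j) g_{kl}; with g_{kl} = δ_{kl} this is Σ_k (∂x^k/∂x'^i)(∂x^k/∂x'^j).
Jacobian: ∂x/∂u = cos(α), ∂x/∂v = -sin(α), ∂y/∂u = sin(α), ∂y/∂v = cos(α)
g'_{uu} = (cos(α))(cos(α)) + (sin(α))(sin(α)) = 1
g'_{uv} = (cos(α))(-sin(α)) + (sin(α))(cos(α)) = 0
g'_{vv} = (-sin(α))(-sin(α)) + (cos(α))(cos(α)) = 1
g'_{ij} = diag(1, 1)
The Euclidean metric is invariant under rotations.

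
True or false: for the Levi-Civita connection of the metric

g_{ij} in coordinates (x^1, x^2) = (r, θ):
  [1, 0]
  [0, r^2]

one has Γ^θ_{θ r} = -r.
Γ^θ_{θ r} = (1/2) g^{θθ} (∂_θ g_{θr} + ∂_r g_{θθ} - ∂_θ g_{θr}) = (1/2)(1/r^2)((0) + (2*r) - (0)) = 1/r
This differs from the proposed value -r.
False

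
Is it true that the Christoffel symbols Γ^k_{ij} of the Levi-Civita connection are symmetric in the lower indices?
The Levi-Civita connection is torsion-free, which is exactly Γ^k_{ij} = Γ^k_{ji}.
Yes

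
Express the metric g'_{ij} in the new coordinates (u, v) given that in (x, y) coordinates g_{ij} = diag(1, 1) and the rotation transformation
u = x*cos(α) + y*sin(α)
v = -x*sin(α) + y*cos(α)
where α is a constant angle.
Invert the transformation: x = u*cos(α) - v*sin(α), y = u*sin(α) + v*cos(α)
g'_{ij} = (∂x^k/∂x'^i)(∂x^l/∂x'^j) g_{kl}; with g_{kl} = δ_{kl} this is Σ_k (∂x^k/∂x'^i)(∂x^k/∂x'^j).
Jacobian: ∂x/∂u = cos(α), ∂x/∂v = -sin(α), ∂y/∂u = sin(α), ∂y/∂v = cos(α)
g'_{uu} = (cos(α))(cos(α)) + (sin(α))(sin(α)) = 1
g'_{uv} = (cos(α))(-sin(α)) + (sin(α))(cos(α)) = 0
g'_{vv} = (-sin(α))(-sin(α)) + (cos(α))(cos(α)) = 1
g'_{ij} = diag(1, 1)
The Euclidean metric is invariant under rotations.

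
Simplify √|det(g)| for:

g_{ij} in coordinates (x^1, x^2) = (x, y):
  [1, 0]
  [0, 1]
det(g) = 1
√|det(g)| = 1
Volume element: dV = 1 dx dy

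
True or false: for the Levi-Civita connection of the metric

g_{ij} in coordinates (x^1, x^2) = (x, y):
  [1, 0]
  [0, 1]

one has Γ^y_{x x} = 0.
Γ^y_{x x} = (1/2) g^{yy} (∂_x g_{yx} + ∂_x g_{yx} - ∂_y g_{xx}) = (1/2)(1)((0) + (0) - (0)) = 0
This equals the proposed value 0.
True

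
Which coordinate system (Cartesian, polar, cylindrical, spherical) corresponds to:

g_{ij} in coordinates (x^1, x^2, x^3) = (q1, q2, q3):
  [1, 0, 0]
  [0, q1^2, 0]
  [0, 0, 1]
The line element ds^2 = dq1^2 + q1^2 dq2^2 + dq3^2 is dr^2 + r^2 dθ^2 + dz^2 with q1 = r, q2 = θ, q3 = z.
cylindrical coordinates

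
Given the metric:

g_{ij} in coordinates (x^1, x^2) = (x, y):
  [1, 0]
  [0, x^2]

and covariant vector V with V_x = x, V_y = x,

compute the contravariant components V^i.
Inverse metric (diagonal): g^{xx} = 1, g^{yy} = 1/x^2
V^i = g^{ij} V_j:
V^x = (1)(x) + (0)(x) = x
V^y = (0)(x) + (1/x^2)(x) = 1/x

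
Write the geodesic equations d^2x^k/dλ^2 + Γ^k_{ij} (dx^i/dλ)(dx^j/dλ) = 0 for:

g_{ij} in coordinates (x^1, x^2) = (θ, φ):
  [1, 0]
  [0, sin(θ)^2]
Geodesic equation: d^2x^k/dλ^2 + Γ^k_{ij} (dx^i/dλ)(dx^j/dλ) = 0.
Non-zero Christoffel symbols:
Γ^θ_{φ φ} = -sin(2*θ)/2
Γ^φ_{θ φ} = 1/tan(θ)
Substituting (the symmetric pair Γ^k_{ij}, Γ^k_{ji} combines into a factor 2):
d^2θ/dλ^2 - (sin(2*θ)/2) (dφ/dλ)^2 = 0
d^2φ/dλ^2 + (2/tan(θ)) (dθ/dλ)(dφ/dλ) = 0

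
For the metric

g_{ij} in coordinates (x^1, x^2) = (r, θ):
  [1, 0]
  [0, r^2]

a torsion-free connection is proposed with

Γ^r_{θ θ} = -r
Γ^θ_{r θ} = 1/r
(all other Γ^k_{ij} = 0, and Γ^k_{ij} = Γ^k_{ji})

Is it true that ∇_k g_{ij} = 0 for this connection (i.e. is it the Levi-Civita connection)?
Using ∇_k g_{ij} = ∂_k g_{ij} - Γ^m_{ki} g_{mj} - Γ^m_{kj} g_{im}:
e.g. ∇_r g_{θθ} = (2*r) - (r) - (r) = 0
Every component ∇_k g_{ij} vanishes: the connection is metric compatible.
Yes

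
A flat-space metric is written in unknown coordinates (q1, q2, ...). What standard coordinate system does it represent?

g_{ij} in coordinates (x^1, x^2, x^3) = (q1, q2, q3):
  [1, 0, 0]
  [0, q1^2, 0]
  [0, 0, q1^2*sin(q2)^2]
The line element ds^2 = dq1^2 + q1^2 dq2^2 + q1^2 sin(q2)^2 dq3^2 is dr^2 + r^2 dθ^2 + r^2 sin(θ)^2 dφ^2 with q1 = r, q2 = θ, q3 = φ.
spherical coordinates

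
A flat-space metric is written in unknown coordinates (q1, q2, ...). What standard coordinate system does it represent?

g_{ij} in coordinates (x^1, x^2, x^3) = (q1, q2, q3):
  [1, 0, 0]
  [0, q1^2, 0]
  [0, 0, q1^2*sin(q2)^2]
The line element ds^2 = dq1^2 + q1^2 dq2^2 + q1^2 sin(q2)^2 dq3^2 is dr^2 + r^2 dθ^2 + r^2 sin(θ)^2 dφ^2 with q1 = r, q2 = θ, q3 = φ.
spherical coordinates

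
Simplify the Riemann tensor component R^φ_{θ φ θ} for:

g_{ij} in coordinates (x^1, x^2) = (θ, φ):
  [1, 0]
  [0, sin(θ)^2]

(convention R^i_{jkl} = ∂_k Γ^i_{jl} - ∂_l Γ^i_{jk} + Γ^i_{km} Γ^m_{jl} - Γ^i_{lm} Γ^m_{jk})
Non-zero Christoffel symbols (Γ^k_{ij} = Γ^k_{ji}):
Γ^θ_{φ φ} = -sin(2*θ)/2
Γ^φ_{θ φ} = 1/tan(θ)
R^φ_{θ φ θ} = ∂_φ Γ^φ_{θ θ} - ∂_θ Γ^φ_{θ φ} + Γ^φ_{φ m} Γ^m_{θ θ} - Γ^φ_{θ m} Γ^m_{θ φ}
  = (0) - (-1/sin(θ)^2) + (0) - (1/tan(θ)^2) = 1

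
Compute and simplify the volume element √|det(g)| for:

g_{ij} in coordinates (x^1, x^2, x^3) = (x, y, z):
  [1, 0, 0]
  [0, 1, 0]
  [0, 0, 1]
det(g) = 1
√|det(g)| = 1
Volume element: dV = 1 dx dy dz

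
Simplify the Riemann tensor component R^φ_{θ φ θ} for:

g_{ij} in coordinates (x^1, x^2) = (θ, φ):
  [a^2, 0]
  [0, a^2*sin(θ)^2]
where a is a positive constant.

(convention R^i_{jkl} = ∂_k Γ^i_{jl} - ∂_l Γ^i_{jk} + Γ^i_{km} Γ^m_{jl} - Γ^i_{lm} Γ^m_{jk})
Non-zero Christoffel symbols (Γ^k_{ij} = Γ^k_{ji}):
Γ^θ_{φ φ} = -sin(2*θ)/2
Γ^φ_{θ φ} = 1/tan(θ)
R^φ_{θ φ θ} = ∂_φ Γ^φ_{θ θ} - ∂_θ Γ^φ_{θ φ} + Γ^φ_{φ m} Γ^m_{θ θ} - Γ^φ_{θ m} Γ^m_{θ φ}
  = (0) - (-1/sin(θ)^2) + (0) - (1/tan(θ)^2) = 1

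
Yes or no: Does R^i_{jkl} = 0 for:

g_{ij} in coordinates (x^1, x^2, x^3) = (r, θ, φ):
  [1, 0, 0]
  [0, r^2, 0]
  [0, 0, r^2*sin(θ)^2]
Non-zero Christoffel symbols:
Γ^r_{θ θ} = -r
Γ^r_{φ φ} = -r*sin(θ)^2
Γ^θ_{r θ} = 1/r
Γ^θ_{φ φ} = -sin(2*θ)/2
Γ^φ_{r φ} = 1/r
Γ^φ_{θ φ} = 1/tan(θ)
Ricci tensor: R_{rr} = 0, R_{rθ} = 0, R_{rφ} = 0, R_{θθ} = 0, R_{θφ} = 0, R_{φφ} = 0
All R_{ij} vanish; in 3 dimensions the Riemann tensor is fully determined by the Ricci tensor, so R^i_{jkl} = 0: the metric is flat (curvilinear coordinates on flat space).
Yes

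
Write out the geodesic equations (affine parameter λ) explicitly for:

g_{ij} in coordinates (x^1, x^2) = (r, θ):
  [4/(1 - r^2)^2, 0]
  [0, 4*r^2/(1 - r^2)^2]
Geodesic equation: d^2x^k/dλ^2 + Γ^k_{ij} (dx^i/dλ)(dx^j/dλ) = 0.
Non-zero Christoffel symbols:
Γ^r_{r r} = 2*r/(1 - r^2)
Γ^r_{θ θ} = (r^3 + r)/(r^2 - 1)
Γ^θ_{r θ} = (-r^2 - 1)/(r^3 - r)
Substituting (the symmetric pair Γ^k_{ij}, Γ^k_{ji} combines into a factor 2):
d^2r/dλ^2 + (2*r/(1 - r^2)) (dr/dλ)^2 + ((r^3 + r)/(r^2 - 1)) (dθ/dλ)^2 = 0
d^2θ/dλ^2 + ((-2*r^2 - 2)/(r^3 - r)) (dr/dλ)(dθ/dλ) = 0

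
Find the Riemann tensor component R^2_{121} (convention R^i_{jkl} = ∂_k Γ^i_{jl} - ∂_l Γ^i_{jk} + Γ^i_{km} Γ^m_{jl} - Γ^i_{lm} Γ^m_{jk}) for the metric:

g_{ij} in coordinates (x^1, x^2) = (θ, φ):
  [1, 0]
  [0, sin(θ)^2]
Non-zero Christoffel symbols (Γ^k_{ij} = Γ^k_{ji}):
Γ^θ_{φ φ} = -sin(2*θ)/2
Γ^φ_{θ φ} = 1/tan(θ)
R^φ_{θ φ θ} = ∂_φ Γ^φ_{θ θ} - ∂_θ Γ^φ_{θ φ} + Γ^φ_{φ m} Γ^m_{θ θ} - Γ^φ_{θ m} Γ^m_{θ φ}
  = (0) - (-1/sin(θ)^2) + (0) - (1/tan(θ)^2) = 1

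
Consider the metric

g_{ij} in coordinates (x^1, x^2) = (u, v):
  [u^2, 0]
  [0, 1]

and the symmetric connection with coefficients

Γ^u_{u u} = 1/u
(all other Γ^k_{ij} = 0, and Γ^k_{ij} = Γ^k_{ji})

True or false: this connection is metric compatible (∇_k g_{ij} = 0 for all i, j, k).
Using ∇_k g_{ij} = ∂_k g_{ij} - Γ^m_{ki} g_{mj} - Γ^m_{kj} g_{im}:
e.g. ∇_u g_{uu} = (2*u) - (u) - (u) = 0
Every component ∇_k g_{ij} vanishes: the connection is metric compatible.
True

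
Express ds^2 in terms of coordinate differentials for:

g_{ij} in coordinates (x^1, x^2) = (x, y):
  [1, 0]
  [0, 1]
ds^2 = g_{ij} dx^i dx^j; only the non-zero components contribute.
ds^2 = dx^2 + dy^2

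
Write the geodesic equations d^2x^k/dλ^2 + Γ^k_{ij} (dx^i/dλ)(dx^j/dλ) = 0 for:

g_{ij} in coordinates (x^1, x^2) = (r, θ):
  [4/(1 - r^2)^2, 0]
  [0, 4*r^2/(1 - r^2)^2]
Geodesic equation: d^2x^k/dλ^2 + Γ^k_{ij} (dx^i/dλ)(dx^j/dλ) = 0.
Non-zero Christoffel symbols:
Γ^r_{r r} = 2*r/(1 - r^2)
Γ^r_{θ θ} = (r^3 + r)/(r^2 - 1)
Γ^θ_{r θ} = (-r^2 - 1)/(r^3 - r)
Substituting (the symmetric pair Γ^k_{ij}, Γ^k_{ji} combines into a factor 2):
d^2r/dλ^2 + (2*r/(1 - r^2)) (dr/dλ)^2 + ((r^3 + r)/(r^2 - 1)) (dθ/dλ)^2 = 0
d^2θ/dλ^2 + ((-2*r^2 - 2)/(r^3 - r)) (dr/dλ)(dθ/dλ) = 0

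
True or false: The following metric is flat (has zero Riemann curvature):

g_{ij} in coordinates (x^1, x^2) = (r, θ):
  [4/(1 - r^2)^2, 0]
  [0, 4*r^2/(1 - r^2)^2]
Non-zero Christoffel symbols:
Γ^r_{r r} = 2*r/(1 - r^2)
Γ^r_{θ θ} = (r^3 + r)/(r^2 - 1)
Γ^θ_{r θ} = (-r^2 - 1)/(r^3 - r)
Ricci tensor: R_{rr} = -4/(r^2 - 1)^2, R_{rθ} = 0, R_{θθ} = -4*r^2/(r^2 - 1)^2
The Ricci tensor is non-zero, so the Riemann tensor is non-zero: not flat.
False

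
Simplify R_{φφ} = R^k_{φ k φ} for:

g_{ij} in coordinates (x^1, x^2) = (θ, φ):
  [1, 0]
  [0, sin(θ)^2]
Non-zero Christoffel symbols (Γ^k_{ij} = Γ^k_{ji}):
Γ^θ_{φ φ} = -sin(2*θ)/2
Γ^φ_{θ φ} = 1/tan(θ)
R^θ_{φ θ φ} = ∂_θ Γ^θ_{φ φ} - ∂_φ Γ^θ_{φ θ} + Γ^θ_{θ m} Γ^m_{φ φ} - Γ^θ_{φ m} Γ^m_{φ θ}
  = (-cos(2*θ)) - (0) + (0) - (-cos(θ)^2) = sin(θ)^2
R^φ_{φ φ φ} = 0 (a repeated index in an antisymmetric pair)
R_{φφ} = R^θ_{φ θ φ} + R^φ_{φ φ φ} = (sin(θ)^2) + (0) = sin(θ)^2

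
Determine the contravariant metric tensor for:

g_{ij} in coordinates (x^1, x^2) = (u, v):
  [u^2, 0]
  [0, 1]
The metric is diagonal, so g^{ij} is diagonal with entries 1/g_{ii}: diag(1/(u^2), 1).
g^{ij}:
  [1/u^2, 0]
  [0, 1]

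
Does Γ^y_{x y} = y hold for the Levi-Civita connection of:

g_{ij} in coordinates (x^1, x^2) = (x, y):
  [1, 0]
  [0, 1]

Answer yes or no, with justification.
Γ^y_{x y} = (1/2) g^{yy} (∂_x g_{yy} + ∂_y g_{yx} - ∂_y g_{xy}) = (1/2)(1)((0) + (0) - (0)) = 0
This differs from the proposed value y.
No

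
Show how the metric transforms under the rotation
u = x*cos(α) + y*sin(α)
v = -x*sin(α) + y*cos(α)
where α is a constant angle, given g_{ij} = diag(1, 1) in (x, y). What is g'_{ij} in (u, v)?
Invert the transformation: x = u*cos(α) - v*sin(α), y = u*sin(α) + v*cos(α)
g'_{ij} = (∂x^k/∂x'^i)(∂x^l/∂x'^j) g_{kl}; with g_{kl} = δ_{kl} this is Σ_k (∂x^k/∂x'^i)(∂x^k/∂x'^j).
Jacobian: ∂x/∂u = cos(α), ∂x/∂v = -sin(α), ∂y/∂u = sin(α), ∂y/∂v = cos(α)
g'_{uu} = (cos(α))(cos(α)) + (sin(α))(sin(α)) = 1
g'_{uv} = (cos(α))(-sin(α)) + (sin(α))(cos(α)) = 0
g'_{vv} = (-sin(α))(-sin(α)) + (cos(α))(cos(α)) = 1
g'_{ij} = diag(1, 1)
The Euclidean metric is invariant under rotations.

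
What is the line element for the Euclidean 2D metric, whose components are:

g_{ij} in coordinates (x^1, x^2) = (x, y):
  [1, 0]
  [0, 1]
ds^2 = g_{ij} dx^i dx^j; only the non-zero components contribute.
ds^2 = dx^2 + dy^2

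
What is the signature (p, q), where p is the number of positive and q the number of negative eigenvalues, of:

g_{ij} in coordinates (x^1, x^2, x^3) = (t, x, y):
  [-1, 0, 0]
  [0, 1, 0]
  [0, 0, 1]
The metric is diagonal, so its eigenvalues are the diagonal entries: -1, 1, 1 (at a generic point, where coordinate-dependent entries are positive).
2 positive, 1 negative.
(2, 1) - Lorentzian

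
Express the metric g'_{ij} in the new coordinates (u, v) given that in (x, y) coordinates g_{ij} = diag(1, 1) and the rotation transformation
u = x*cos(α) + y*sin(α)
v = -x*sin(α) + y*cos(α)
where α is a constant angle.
Invert the transformation: x = u*cos(α) - v*sin(α), y = u*sin(α) + v*cos(α)
g'_{ij} = (∂x^k/∂x'^i)(∂x^l/∂x'^j) g_{kl}; with g_{kl} = δ_{kl} this is Σ_k (∂x^k/∂x'^i)(∂x^k/∂x'^j).
Jacobian: ∂x/∂u = cos(α), ∂x/∂v = -sin(α), ∂y/∂u = sin(α), ∂y/∂v = cos(α)
g'_{uu} = (cos(α))(cos(α)) + (sin(α))(sin(α)) = 1
g'_{uv} = (cos(α))(-sin(α)) + (sin(α))(cos(α)) = 0
g'_{vv} = (-sin(α))(-sin(α)) + (cos(α))(cos(α)) = 1
g'_{ij} = diag(1, 1)
The Euclidean metric is invariant under rotations.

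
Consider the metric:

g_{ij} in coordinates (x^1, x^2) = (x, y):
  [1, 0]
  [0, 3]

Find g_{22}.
With x^1 = x, x^2 = y, g_{22} = g_{yy} is the row-2, column-2 entry of the matrix.
g_{22} = 3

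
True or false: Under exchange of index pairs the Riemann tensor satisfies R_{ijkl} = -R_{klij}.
The pair-exchange symmetry has a plus sign: R_{ijkl} = +R_{klij}.
False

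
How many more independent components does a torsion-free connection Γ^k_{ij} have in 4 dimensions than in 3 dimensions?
Independent components in n dimensions: n × n(n+1)/2 = n^2(n+1)/2.
4D: 4 × 10 = 40
3D: 3 × 6 = 18
Difference = 40 - 18 = 22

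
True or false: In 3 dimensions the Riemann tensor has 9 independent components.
n^2(n^2-1)/12 = 9·8/12 = 6 independent components for n = 3.
False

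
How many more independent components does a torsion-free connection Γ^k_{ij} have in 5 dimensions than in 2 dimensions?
Independent components in n dimensions: n × n(n+1)/2 = n^2(n+1)/2.
5D: 5 × 15 = 75
2D: 2 × 3 = 6
Difference = 75 - 6 = 69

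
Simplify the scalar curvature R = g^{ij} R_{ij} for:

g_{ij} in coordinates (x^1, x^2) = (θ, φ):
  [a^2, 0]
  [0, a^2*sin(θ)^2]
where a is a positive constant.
Non-zero Christoffel symbols (Γ^k_{ij} = Γ^k_{ji}):
Γ^θ_{φ φ} = -sin(2*θ)/2
Γ^φ_{θ φ} = 1/tan(θ)
Ricci tensor (R_{ij} = R^k_{ikj}): R_{θθ} = 1, R_{θφ} = 0, R_{φφ} = sin(θ)^2
Inverse metric: g^{θθ} = 1/a^2, g^{φφ} = 1/(a^2*sin(θ)^2)
R = g^{ij} R_{ij} = (1/a^2)(1) + (1/(a^2*sin(θ)^2))(sin(θ)^2) = 2/a^2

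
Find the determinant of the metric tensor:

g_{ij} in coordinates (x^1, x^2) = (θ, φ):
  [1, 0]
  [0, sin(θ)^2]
For a 2×2 metric: det(g) = g_{11}·g_{22} - g_{12}·g_{21}
= (1)·(sin(θ)^2) - (0)·(0)
= sin(θ)^2 - 0
det(g) = sin(θ)^2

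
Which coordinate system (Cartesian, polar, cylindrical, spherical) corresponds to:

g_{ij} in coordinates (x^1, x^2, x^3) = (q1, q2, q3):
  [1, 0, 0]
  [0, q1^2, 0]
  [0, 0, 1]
The line element ds^2 = dq1^2 + q1^2 dq2^2 + dq3^2 is dr^2 + r^2 dθ^2 + dz^2 with q1 = r, q2 = θ, q3 = z.
cylindrical coordinates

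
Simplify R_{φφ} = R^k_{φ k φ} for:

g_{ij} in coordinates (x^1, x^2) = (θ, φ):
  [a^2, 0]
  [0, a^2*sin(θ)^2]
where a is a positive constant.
Non-zero Christoffel symbols (Γ^k_{ij} = Γ^k_{ji}):
Γ^θ_{φ φ} = -sin(2*θ)/2
Γ^φ_{θ φ} = 1/tan(θ)
R^θ_{φ θ φ} = ∂_θ Γ^θ_{φ φ} - ∂_φ Γ^θ_{φ θ} + Γ^θ_{θ m} Γ^m_{φ φ} - Γ^θ_{φ m} Γ^m_{φ θ}
  = (-cos(2*θ)) - (0) + (0) - (-cos(θ)^2) = sin(θ)^2
R^φ_{φ φ φ} = 0 (a repeated index in an antisymmetric pair)
R_{φφ} = R^θ_{φ θ φ} + R^φ_{φ φ φ} = (sin(θ)^2) + (0) = sin(θ)^2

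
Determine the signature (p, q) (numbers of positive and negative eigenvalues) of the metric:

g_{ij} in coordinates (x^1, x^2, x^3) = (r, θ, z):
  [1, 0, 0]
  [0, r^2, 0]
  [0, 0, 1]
The metric is diagonal, so its eigenvalues are the diagonal entries: 1, r^2, 1 (at a generic point, where coordinate-dependent entries are positive).
3 positive, 0 negative.
(3, 0) - Riemannian (positive definite)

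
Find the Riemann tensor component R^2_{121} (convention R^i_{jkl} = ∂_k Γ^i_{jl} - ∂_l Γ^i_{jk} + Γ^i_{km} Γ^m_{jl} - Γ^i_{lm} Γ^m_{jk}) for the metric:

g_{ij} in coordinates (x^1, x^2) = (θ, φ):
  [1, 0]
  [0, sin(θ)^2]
Non-zero Christoffel symbols (Γ^k_{ij} = Γ^k_{ji}):
Γ^θ_{φ φ} = -sin(2*θ)/2
Γ^φ_{θ φ} = 1/tan(θ)
R^φ_{θ φ θ} = ∂_φ Γ^φ_{θ θ} - ∂_θ Γ^φ_{θ φ} + Γ^φ_{φ m} Γ^m_{θ θ} - Γ^φ_{θ m} Γ^m_{θ φ}
  = (0) - (-1/sin(θ)^2) + (0) - (1/tan(θ)^2) = 1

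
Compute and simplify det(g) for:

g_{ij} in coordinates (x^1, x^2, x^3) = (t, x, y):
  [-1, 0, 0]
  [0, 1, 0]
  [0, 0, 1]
Diagonal metric: det(g) = g_{11}·g_{22}·g_{33}
= (-1)·(1)·(1)
det(g) = -1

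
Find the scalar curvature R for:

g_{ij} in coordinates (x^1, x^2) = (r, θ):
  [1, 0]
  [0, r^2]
Non-zero Christoffel symbols (Γ^k_{ij} = Γ^k_{ji}):
Γ^r_{θ θ} = -r
Γ^θ_{r θ} = 1/r
Ricci tensor (R_{ij} = R^k_{ikj}): R_{rr} = 0, R_{rθ} = 0, R_{θθ} = 0
Inverse metric: g^{rr} = 1, g^{θθ} = 1/r^2
R = g^{ij} R_{ij} = (1)(0) + (1/r^2)(0) = 0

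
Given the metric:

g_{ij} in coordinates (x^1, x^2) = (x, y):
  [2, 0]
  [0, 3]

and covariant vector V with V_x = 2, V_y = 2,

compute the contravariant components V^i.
Inverse metric (diagonal): g^{xx} = 1/2, g^{yy} = 1/3
V^i = g^{ij} V_j:
V^x = (1/2)(2) + (0)(2) = 1
V^y = (0)(2) + (1/3)(2) = 2/3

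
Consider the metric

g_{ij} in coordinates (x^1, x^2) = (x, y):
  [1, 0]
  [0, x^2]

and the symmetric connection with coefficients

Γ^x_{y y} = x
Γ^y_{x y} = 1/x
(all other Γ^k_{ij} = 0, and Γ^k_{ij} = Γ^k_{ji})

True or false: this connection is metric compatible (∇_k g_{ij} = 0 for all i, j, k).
Using ∇_k g_{ij} = ∂_k g_{ij} - Γ^m_{ki} g_{mj} - Γ^m_{kj} g_{im}:
∇_y g_{xy} = (0) - (x) - (x) = -2*x ≠ 0
So the connection is not metric compatible (it is not the Levi-Civita connection).
False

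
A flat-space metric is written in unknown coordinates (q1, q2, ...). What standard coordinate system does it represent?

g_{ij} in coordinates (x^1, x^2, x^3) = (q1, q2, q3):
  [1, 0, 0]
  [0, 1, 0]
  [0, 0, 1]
All components are constant and the metric is the identity, i.e. orthonormal rectilinear coordinates.
Cartesian (3D) coordinates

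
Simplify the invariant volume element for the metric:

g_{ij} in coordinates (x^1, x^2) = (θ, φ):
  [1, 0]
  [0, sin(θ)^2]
det(g) = sin(θ)^2
√|det(g)| = sin(θ) (taking 0 < θ < π so that |sin(θ)| = sin(θ))
Volume element: dV = sin(θ) dθ dφ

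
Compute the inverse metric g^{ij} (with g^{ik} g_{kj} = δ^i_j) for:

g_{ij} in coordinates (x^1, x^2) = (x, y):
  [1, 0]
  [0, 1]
The metric is diagonal, so g^{ij} is diagonal with entries 1/g_{ii}: diag(1, 1).
g^{ij}:
  [1, 0]
  [0, 1]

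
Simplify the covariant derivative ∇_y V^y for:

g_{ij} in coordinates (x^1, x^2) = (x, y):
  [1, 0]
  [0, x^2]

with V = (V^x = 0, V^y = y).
Non-zero Christoffel symbols:
Γ^x_{y y} = -x
Γ^y_{x y} = 1/x
∇_y V^y = ∂_y V^y + Γ^y_{y j} V^j
  = (1) + (1/x)(0) + (0)(y)
  = 1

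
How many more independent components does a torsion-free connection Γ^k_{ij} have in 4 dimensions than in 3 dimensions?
Independent components in n dimensions: n × n(n+1)/2 = n^2(n+1)/2.
4D: 4 × 10 = 40
3D: 3 × 6 = 18
Difference = 40 - 18 = 22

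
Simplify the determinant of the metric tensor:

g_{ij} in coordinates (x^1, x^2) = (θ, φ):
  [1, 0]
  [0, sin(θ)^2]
For a 2×2 metric: det(g) = g_{11}·g_{22} - g_{12}·g_{21}
= (1)·(sin(θ)^2) - (0)·(0)
= sin(θ)^2 - 0
det(g) = sin(θ)^2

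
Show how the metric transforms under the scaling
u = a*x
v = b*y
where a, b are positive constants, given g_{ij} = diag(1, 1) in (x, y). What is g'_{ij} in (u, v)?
Invert the transformation: x = u/a, y = v/b
g'_{ij} = (∂x^k/∂x'^i)(∂x^l/∂x'^j) g_{kl}; with g_{kl} = δ_{kl} this is Σ_k (∂x^k/∂x'^i)(∂x^k/∂x'^j).
Jacobian: ∂x/∂u = 1/a, ∂x/∂v = 0, ∂y/∂u = 0, ∂y/∂v = 1/b
g'_{uu} = (1/a)(1/a) + (0)(0) = 1/a^2
g'_{uv} = (1/a)(0) + (0)(1/b) = 0
g'_{vv} = (0)(0) + (1/b)(1/b) = 1/b^2
g'_{ij} = diag(1/a^2, 1/b^2)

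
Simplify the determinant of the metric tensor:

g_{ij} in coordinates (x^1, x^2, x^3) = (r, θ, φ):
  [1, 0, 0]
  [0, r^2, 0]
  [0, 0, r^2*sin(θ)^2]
Diagonal metric: det(g) = g_{11}·g_{22}·g_{33}
= (1)·(r^2)·(r^2*sin(θ)^2)
det(g) = r^4*sin(θ)^2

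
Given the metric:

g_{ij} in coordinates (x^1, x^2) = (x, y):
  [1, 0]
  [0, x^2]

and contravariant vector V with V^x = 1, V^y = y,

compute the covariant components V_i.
V_i = g_{ij} V^j:
V_x = (1)(1) + (0)(y) = 1
V_y = (0)(1) + (x^2)(y) = x^2*y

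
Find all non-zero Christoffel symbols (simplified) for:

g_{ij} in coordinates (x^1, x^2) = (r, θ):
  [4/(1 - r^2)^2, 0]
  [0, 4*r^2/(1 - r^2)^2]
Using Γ^k_{ij} = (1/2) g^{km} (∂_i g_{mj} + ∂_j g_{mi} - ∂_m g_{ij}); the metric is diagonal, so only the m = k term contributes.
Non-zero symbols (using the symmetry Γ^k_{ij} = Γ^k_{ji}):
Γ^r_{r r} = (1/2) g^{rr} (∂_r g_{rr} + ∂_r g_{rr} - ∂_r g_{rr}) = (1/2)((1 - r^2)^2/4)((16*r/(1 - r^2)^3) + (16*r/(1 - r^2)^3) - (16*r/(1 - r^2)^3)) = 2*r/(1 - r^2)
Γ^r_{θ θ} = (1/2) g^{rr} (∂_θ g_{rθ} + ∂_θ g_{rθ} - ∂_r g_{θθ}) = (1/2)((1 - r^2)^2/4)((0) + (0) - (-8*(r^3 + r)/(r^2 - 1)^3)) = (r^3 + r)/(r^2 - 1)
Γ^θ_{r θ} = (1/2) g^{θθ} (∂_r g_{θθ} + ∂_θ g_{θr} - ∂_θ g_{rθ}) = (1/2)((1 - r^2)^2/(4*r^2))((-8*(r^3 + r)/(r^2 - 1)^3) + (0) - (0)) = (-r^2 - 1)/(r^3 - r)
All other Christoffel symbols are zero.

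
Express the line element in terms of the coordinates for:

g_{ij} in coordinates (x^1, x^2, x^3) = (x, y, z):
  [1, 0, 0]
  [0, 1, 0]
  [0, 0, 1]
ds^2 = g_{ij} dx^i dx^j; only the non-zero components contribute.
ds^2 = dx^2 + dy^2 + dz^2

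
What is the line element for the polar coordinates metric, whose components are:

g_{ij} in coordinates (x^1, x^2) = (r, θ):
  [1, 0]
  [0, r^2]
ds^2 = g_{ij} dx^i dx^j; only the non-zero components contribute.
ds^2 = dr^2 + r^2 dθ^2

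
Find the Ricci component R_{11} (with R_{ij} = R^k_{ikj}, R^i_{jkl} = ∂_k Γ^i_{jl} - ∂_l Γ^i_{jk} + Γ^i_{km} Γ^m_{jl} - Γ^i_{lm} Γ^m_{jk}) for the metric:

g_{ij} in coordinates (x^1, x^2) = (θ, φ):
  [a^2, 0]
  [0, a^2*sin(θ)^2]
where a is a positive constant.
Non-zero Christoffel symbols (Γ^k_{ij} = Γ^k_{ji}):
Γ^θ_{φ φ} = -sin(2*θ)/2
Γ^φ_{θ φ} = 1/tan(θ)
R^θ_{θ θ θ} = 0 (a repeated index in an antisymmetric pair)
R^φ_{θ φ θ} = ∂_φ Γ^φ_{θ θ} - ∂_θ Γ^φ_{θ φ} + Γ^φ_{φ m} Γ^m_{θ θ} - Γ^φ_{θ m} Γ^m_{θ φ}
  = (0) - (-1/sin(θ)^2) + (0) - (1/tan(θ)^2) = 1
R_{θθ} = R^θ_{θ θ θ} + R^φ_{θ φ θ} = (0) + (1) = 1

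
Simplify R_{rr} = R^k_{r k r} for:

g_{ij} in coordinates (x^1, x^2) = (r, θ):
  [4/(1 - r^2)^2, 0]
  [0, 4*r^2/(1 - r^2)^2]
Non-zero Christoffel symbols (Γ^k_{ij} = Γ^k_{ji}):
Γ^r_{r r} = 2*r/(1 - r^2)
Γ^r_{θ θ} = (r^3 + r)/(r^2 - 1)
Γ^θ_{r θ} = (-r^2 - 1)/(r^3 - r)
R^r_{r r r} = 0 (a repeated index in an antisymmetric pair)
R^θ_{r θ r} = ∂_θ Γ^θ_{r r} - ∂_r Γ^θ_{r θ} + Γ^θ_{θ m} Γ^m_{r r} - Γ^θ_{r m} Γ^m_{r θ}
  = (0) - ((r^4 + 4*r^2 - 1)/(r^3 - r)^2) + (2*(r^2 + 1)/(r^2 - 1)^2) - ((r^2 + 1)^2/(r^3 - r)^2) = -4/(r^2 - 1)^2
R_{rr} = R^r_{r r r} + R^θ_{r θ r} = (0) + (-4/(r^2 - 1)^2) = -4/(r^2 - 1)^2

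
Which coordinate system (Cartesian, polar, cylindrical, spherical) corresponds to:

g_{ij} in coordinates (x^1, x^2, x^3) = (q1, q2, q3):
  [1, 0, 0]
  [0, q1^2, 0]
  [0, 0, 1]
The line element ds^2 = dq1^2 + q1^2 dq2^2 + dq3^2 is dr^2 + r^2 dθ^2 + dz^2 with q1 = r, q2 = θ, q3 = z.
cylindrical coordinates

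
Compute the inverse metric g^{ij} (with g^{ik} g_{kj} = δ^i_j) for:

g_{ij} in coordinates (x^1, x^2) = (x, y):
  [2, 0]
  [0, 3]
The metric is diagonal, so g^{ij} is diagonal with entries 1/g_{ii}: diag(1/2, 1/3).
g^{ij}:
  [1/2, 0]
  [0, 1/3]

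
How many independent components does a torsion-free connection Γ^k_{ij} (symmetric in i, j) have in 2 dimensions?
Γ^k_{ij} has n choices for the upper index and n(n+1)/2 independent symmetric lower index pairs.
Total = 2 × 2×3/2 = 2 × 3 = 6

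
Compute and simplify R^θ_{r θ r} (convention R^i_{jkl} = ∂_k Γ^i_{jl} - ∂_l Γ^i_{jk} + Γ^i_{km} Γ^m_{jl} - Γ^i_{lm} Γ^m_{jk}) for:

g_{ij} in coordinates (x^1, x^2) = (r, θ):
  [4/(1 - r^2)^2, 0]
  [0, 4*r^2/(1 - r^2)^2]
Non-zero Christoffel symbols (Γ^k_{ij} = Γ^k_{ji}):
Γ^r_{r r} = 2*r/(1 - r^2)
Γ^r_{θ θ} = (r^3 + r)/(r^2 - 1)
Γ^θ_{r θ} = (-r^2 - 1)/(r^3 - r)
R^θ_{r θ r} = ∂_θ Γ^θ_{r r} - ∂_r Γ^θ_{r θ} + Γ^θ_{θ m} Γ^m_{r r} - Γ^θ_{r m} Γ^m_{r θ}
  = (0) - ((r^4 + 4*r^2 - 1)/(r^3 - r)^2) + (2*(r^2 + 1)/(r^2 - 1)^2) - ((r^2 + 1)^2/(r^3 - r)^2) = -4/(r^2 - 1)^2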